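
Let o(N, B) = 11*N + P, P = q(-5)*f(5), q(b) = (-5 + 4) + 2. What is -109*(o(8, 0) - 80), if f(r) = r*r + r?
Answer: -4142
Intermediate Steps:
q(b) = 1 (q(b) = -1 + 2 = 1)
f(r) = r + r² (f(r) = r² + r = r + r²)
P = 30 (P = 1*(5*(1 + 5)) = 1*(5*6) = 1*30 = 30)
o(N, B) = 30 + 11*N (o(N, B) = 11*N + 30 = 30 + 11*N)
-109*(o(8, 0) - 80) = -109*((30 + 11*8) - 80) = -109*((30 + 88) - 80) = -109*(118 - 80) = -109*38 = -4142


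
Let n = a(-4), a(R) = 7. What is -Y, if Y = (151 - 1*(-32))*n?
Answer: -1281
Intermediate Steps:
n = 7
Y = 1281 (Y = (151 - 1*(-32))*7 = (151 + 32)*7 = 183*7 = 1281)
-Y = -1*1281 = -1281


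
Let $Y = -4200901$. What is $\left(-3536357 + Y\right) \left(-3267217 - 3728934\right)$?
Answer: $54131025293958$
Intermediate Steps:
$\left(-3536357 + Y\right) \left(-3267217 - 3728934\right) = \left(-3536357 - 4200901\right) \left(-3267217 - 3728934\right) = \left(-7737258\right) \left(-6996151\right) = 54131025293958$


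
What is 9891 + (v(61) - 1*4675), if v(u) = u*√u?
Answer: 5216 + 61*√61 ≈ 5692.4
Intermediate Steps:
v(u) = u^(3/2)
9891 + (v(61) - 1*4675) = 9891 + (61^(3/2) - 1*4675) = 9891 + (61*√61 - 4675) = 9891 + (-4675 + 61*√61) = 5216 + 61*√61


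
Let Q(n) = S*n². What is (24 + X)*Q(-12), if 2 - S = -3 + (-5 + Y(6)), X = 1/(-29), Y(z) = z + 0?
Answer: 400320/29 ≈ 13804.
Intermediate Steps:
Y(z) = z
X = -1/29 ≈ -0.034483
S = 4 (S = 2 - (-3 + (-5 + 6)) = 2 - (-3 + 1) = 2 - 1*(-2) = 2 + 2 = 4)
Q(n) = 4*n²
(24 + X)*Q(-12) = (24 - 1/29)*(4*(-12)²) = 695*(4*144)/29 = (695/29)*576 = 400320/29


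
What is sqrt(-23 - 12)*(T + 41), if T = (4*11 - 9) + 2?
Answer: 78*I*sqrt(35) ≈ 461.45*I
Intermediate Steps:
T = 37 (T = (44 - 9) + 2 = 35 + 2 = 37)
sqrt(-23 - 12)*(T + 41) = sqrt(-23 - 12)*(37 + 41) = sqrt(-35)*78 = (I*sqrt(35))*78 = 78*I*sqrt(35)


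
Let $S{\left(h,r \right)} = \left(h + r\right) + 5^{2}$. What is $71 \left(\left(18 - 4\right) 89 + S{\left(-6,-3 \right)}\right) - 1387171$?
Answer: $-1297569$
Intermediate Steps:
$S{\left(h,r \right)} = 25 + h + r$ ($S{\left(h,r \right)} = \left(h + r\right) + 25 = 25 + h + r$)
$71 \left(\left(18 - 4\right) 89 + S{\left(-6,-3 \right)}\right) - 1387171 = 71 \left(\left(18 - 4\right) 89 - -16\right) - 1387171 = 71 \left(14 \cdot 89 + 16\right) - 1387171 = 71 \left(1246 + 16\right) - 1387171 = 71 \cdot 1262 - 1387171 = 89602 - 1387171 = -1297569$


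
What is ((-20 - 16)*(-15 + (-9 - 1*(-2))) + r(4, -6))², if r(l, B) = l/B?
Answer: 5635876/9 ≈ 6.2621e+5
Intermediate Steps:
((-20 - 16)*(-15 + (-9 - 1*(-2))) + r(4, -6))² = ((-20 - 16)*(-15 + (-9 - 1*(-2))) + 4/(-6))² = (-36*(-15 + (-9 + 2)) + 4*(-⅙))² = (-36*(-15 - 7) - ⅔)² = (-36*(-22) - ⅔)² = (792 - ⅔)² = (2374/3)² = 5635876/9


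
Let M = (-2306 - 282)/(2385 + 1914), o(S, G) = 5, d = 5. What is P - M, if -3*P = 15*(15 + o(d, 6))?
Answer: -427312/4299 ≈ -99.398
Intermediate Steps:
M = -2588/4299 ≈ -0.60200
P = -100 (P = -5*(15 + 5) = -5*20 = -1/3*300 = -100)
P - M = -100 - 1*(-2588/4299) = -100 + 2588/4299 = -427312/4299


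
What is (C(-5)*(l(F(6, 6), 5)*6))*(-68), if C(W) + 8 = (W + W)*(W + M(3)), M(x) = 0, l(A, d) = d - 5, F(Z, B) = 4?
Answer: 0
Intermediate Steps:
l(A, d) = -5 + d
C(W) = -8 + 2*W**2 (C(W) = -8 + (W + W)*(W + 0) = -8 + (2*W)*W = -8 + 2*W**2)
(C(-5)*(l(F(6, 6), 5)*6))*(-68) = ((-8 + 2*(-5)**2)*((-5 + 5)*6))*(-68) = ((-8 + 2*25)*(0*6))*(-68) = ((-8 + 50)*0)*(-68) = (42*0)*(-68) = 0*(-68) = 0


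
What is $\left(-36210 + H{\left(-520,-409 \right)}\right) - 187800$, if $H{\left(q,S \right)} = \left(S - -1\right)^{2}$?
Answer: $-57546$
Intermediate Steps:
$H{\left(q,S \right)} = \left(1 + S\right)^{2}$ ($H{\left(q,S \right)} = \left(S + 1\right)^{2} = \left(1 + S\right)^{2}$)
$\left(-36210 + H{\left(-520,-409 \right)}\right) - 187800 = \left(-36210 + \left(1 - 409\right)^{2}\right) - 187800 = \left(-36210 + \left(-408\right)^{2}\right) - 187800 = \left(-36210 + 166464\right) - 187800 = 130254 - 187800 = -57546$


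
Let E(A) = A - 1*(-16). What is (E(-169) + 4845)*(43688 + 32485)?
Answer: 357403716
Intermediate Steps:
E(A) = 16 + A (E(A) = A + 16 = 16 + A)
(E(-169) + 4845)*(43688 + 32485) = ((16 - 169) + 4845)*(43688 + 32485) = (-153 + 4845)*76173 = 4692*76173 = 357403716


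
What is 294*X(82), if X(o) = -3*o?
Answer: -72324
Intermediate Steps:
294*X(82) = 294*(-3*82) = 294*(-246) = -72324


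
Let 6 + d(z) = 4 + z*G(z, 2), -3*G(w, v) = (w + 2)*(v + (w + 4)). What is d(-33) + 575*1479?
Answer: 859630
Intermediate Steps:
G(w, v) = -(2 + w)*(4 + v + w)/3 (G(w, v) = -(w + 2)*(v + (w + 4))/3 = -(2 + w)*(v + (4 + w))/3 = -(2 + w)*(4 + v + w)/3)
d(z) = -2 + z*(-4 - 8*z/3 - z**2/3) (d(z) = -6 + (4 + z*(-8/3 - 2*z - 2/3*2 - z**2/3 - 1/3*2*z)) = -6 + (4 + z*(-8/3 - 2*z - 4/3 - z**2/3 - 2*z/3)) = -6 + (4 + z*(-4 - 8*z/3 - z**2/3)) = -2 + z*(-4 - 8*z/3 - z**2/3))
d(-33) + 575*1479 = (-2 - 1/3*(-33)*(12 + (-33)**2 + 8*(-33))) + 575*1479 = (-2 - 1/3*(-33)*(12 + 1089 - 264)) + 850425 = (-2 - 1/3*(-33)*837) + 850425 = (-2 + 9207) + 850425 = 9205 + 850425 = 859630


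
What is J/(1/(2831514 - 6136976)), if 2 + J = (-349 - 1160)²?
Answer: -7526798105498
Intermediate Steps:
J = 2277079 (J = -2 + (-349 - 1160)² = -2 + (-1509)² = -2 + 2277081 = 2277079)
J/(1/(2831514 - 6136976)) = 2277079/(1/(2831514 - 6136976)) = 2277079/(1/(-3305462)) = 2277079/(-1/3305462) = 2277079*(-3305462) = -7526798105498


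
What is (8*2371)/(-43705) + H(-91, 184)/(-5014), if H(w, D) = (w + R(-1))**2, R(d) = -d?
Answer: -224558026/109568435 ≈ -2.0495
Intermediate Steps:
H(w, D) = (1 + w)**2 (H(w, D) = (w - 1*(-1))**2 = (w + 1)**2 = (1 + w)**2)
(8*2371)/(-43705) + H(-91, 184)/(-5014) = (8*2371)/(-43705) + (1 - 91)**2/(-5014) = 18968*(-1/43705) + (-90)**2*(-1/5014) = -18968/43705 + 8100*(-1/5014) = -18968/43705 - 4050/2507 = -224558026/109568435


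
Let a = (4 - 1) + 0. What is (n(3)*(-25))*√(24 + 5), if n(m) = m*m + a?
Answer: -300*√29 ≈ -1615.5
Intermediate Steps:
a = 3 (a = 3 + 0 = 3)
n(m) = 3 + m² (n(m) = m*m + 3 = m² + 3 = 3 + m²)
(n(3)*(-25))*√(24 + 5) = ((3 + 3²)*(-25))*√(24 + 5) = ((3 + 9)*(-25))*√29 = (12*(-25))*√29 = -300*√29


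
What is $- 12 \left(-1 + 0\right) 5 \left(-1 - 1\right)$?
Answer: $-120$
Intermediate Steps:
$- 12 \left(-1 + 0\right) 5 \left(-1 - 1\right) = \left(-12\right) \left(-1\right) 5 \left(-2\right) = 12 \left(-10\right) = -120$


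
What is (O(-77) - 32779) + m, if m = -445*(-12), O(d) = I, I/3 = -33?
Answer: -27538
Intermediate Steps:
I = -99 (I = 3*(-33) = -99)
O(d) = -99
m = 5340
(O(-77) - 32779) + m = (-99 - 32779) + 5340 = -32878 + 5340 = -27538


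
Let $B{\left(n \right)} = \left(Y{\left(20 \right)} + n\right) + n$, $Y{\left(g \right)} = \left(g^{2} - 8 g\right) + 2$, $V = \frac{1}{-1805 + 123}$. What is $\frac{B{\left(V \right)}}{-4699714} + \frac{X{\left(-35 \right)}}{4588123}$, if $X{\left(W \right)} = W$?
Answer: $- \frac{1072115462673}{18134370219227302} \approx -5.9121 \cdot 10^{-5}$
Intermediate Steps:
$V = - \frac{1}{1682}$ ($V = \frac{1}{-1682} = - \frac{1}{1682} \approx -0.00059453$)
$Y{\left(g \right)} = 2 + g^{2} - 8 g$
$B{\left(n \right)} = 242 + 2 n$ ($B{\left(n \right)} = \left(\left(2 + 20^{2} - 160\right) + n\right) + n = \left(\left(2 + 400 - 160\right) + n\right) + n = \left(242 + n\right) + n = 242 + 2 n$)
$\frac{B{\left(V \right)}}{-4699714} + \frac{X{\left(-35 \right)}}{4588123} = \frac{242 + 2 \left(- \frac{1}{1682}\right)}{-4699714} - \frac{35}{4588123} = \left(242 - \frac{1}{841}\right) \left(- \frac{1}{4699714}\right) - \frac{35}{4588123} = \frac{203521}{841} \left(- \frac{1}{4699714}\right) - \frac{35}{4588123} = - \frac{203521}{3952459474} - \frac{35}{4588123} = - \frac{1072115462673}{18134370219227302}$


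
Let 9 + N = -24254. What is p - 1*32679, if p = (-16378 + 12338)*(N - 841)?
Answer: 101387481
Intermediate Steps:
N = -24263 (N = -9 - 24254 = -24263)
p = 101420160 (p = (-16378 + 12338)*(-24263 - 841) = -4040*(-25104) = 101420160)
p - 1*32679 = 101420160 - 1*32679 = 101420160 - 32679 = 101387481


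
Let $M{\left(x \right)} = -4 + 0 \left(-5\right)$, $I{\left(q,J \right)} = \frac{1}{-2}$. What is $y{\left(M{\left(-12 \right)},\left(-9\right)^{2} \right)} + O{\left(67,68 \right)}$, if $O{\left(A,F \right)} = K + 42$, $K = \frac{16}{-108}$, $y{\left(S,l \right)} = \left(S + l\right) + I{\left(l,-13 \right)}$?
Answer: $\frac{6391}{54} \approx 118.35$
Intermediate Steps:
$I{\left(q,J \right)} = - \frac{1}{2}$
$M{\left(x \right)} = -4$ ($M{\left(x \right)} = -4 + 0 = -4$)
$y{\left(S,l \right)} = - \frac{1}{2} + S + l$ ($y{\left(S,l \right)} = \left(S + l\right) - \frac{1}{2} = - \frac{1}{2} + S + l$)
$K = - \frac{4}{27}$ ($K = 16 \left(- \frac{1}{108}\right) = - \frac{4}{27} \approx -0.14815$)
$O{\left(A,F \right)} = \frac{1130}{27}$ ($O{\left(A,F \right)} = - \frac{4}{27} + 42 = \frac{1130}{27}$)
$y{\left(M{\left(-12 \right)},\left(-9\right)^{2} \right)} + O{\left(67,68 \right)} = \left(- \frac{1}{2} - 4 + \left(-9\right)^{2}\right) + \frac{1130}{27} = \left(- \frac{1}{2} - 4 + 81\right) + \frac{1130}{27} = \frac{153}{2} + \frac{1130}{27} = \frac{6391}{54}$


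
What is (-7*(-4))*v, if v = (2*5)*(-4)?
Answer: -1120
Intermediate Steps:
v = -40 (v = 10*(-4) = -40)
(-7*(-4))*v = -7*(-4)*(-40) = 28*(-40) = -1120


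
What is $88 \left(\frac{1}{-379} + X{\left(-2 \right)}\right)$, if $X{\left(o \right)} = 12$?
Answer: $\frac{400136}{379} \approx 1055.8$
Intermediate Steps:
$88 \left(\frac{1}{-379} + X{\left(-2 \right)}\right) = 88 \left(\frac{1}{-379} + 12\right) = 88 \left(- \frac{1}{379} + 12\right) = 88 \cdot \frac{4547}{379} = \frac{400136}{379}$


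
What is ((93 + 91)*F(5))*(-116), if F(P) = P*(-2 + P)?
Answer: -320160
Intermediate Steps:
((93 + 91)*F(5))*(-116) = ((93 + 91)*(5*(-2 + 5)))*(-116) = (184*(5*3))*(-116) = (184*15)*(-116) = 2760*(-116) = -320160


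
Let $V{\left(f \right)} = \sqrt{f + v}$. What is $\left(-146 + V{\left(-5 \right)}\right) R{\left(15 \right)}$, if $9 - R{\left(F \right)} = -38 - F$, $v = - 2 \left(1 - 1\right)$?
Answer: $-9052 + 62 i \sqrt{5} \approx -9052.0 + 138.64 i$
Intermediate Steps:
$v = 0$ ($v = \left(-2\right) 0 = 0$)
$R{\left(F \right)} = 47 + F$ ($R{\left(F \right)} = 9 - \left(-38 - F\right) = 9 + \left(38 + F\right) = 47 + F$)
$V{\left(f \right)} = \sqrt{f}$ ($V{\left(f \right)} = \sqrt{f + 0} = \sqrt{f}$)
$\left(-146 + V{\left(-5 \right)}\right) R{\left(15 \right)} = \left(-146 + \sqrt{-5}\right) \left(47 + 15\right) = \left(-146 + i \sqrt{5}\right) 62 = -9052 + 62 i \sqrt{5}$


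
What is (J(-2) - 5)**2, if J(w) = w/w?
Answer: 16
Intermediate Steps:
J(w) = 1
(J(-2) - 5)**2 = (1 - 5)**2 = (-4)**2 = 16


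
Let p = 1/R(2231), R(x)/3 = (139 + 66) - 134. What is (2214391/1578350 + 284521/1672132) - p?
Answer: 440850052942853/281075816244300 ≈ 1.5684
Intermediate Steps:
R(x) = 213 (R(x) = 3*((139 + 66) - 134) = 3*(205 - 134) = 3*71 = 213)
p = 1/213 ≈ 0.0046948
(2214391/1578350 + 284521/1672132) - p = (2214391/1578350 + 284521/1672132) - 1*1/213 = (2214391*(1/1578350) + 284521*(1/1672132)) - 1/213 = (2214391/1578350 + 284521/1672132) - 1/213 = 2075913885981/1319604771100 - 1/213 = 440850052942853/281075816244300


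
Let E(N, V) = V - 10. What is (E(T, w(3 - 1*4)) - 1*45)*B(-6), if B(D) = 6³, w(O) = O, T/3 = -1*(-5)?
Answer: -12096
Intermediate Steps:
T = 15 (T = 3*(-1*(-5)) = 3*5 = 15)
E(N, V) = -10 + V
B(D) = 216
(E(T, w(3 - 1*4)) - 1*45)*B(-6) = ((-10 + (3 - 1*4)) - 1*45)*216 = ((-10 + (3 - 4)) - 45)*216 = ((-10 - 1) - 45)*216 = (-11 - 45)*216 = -56*216 = -12096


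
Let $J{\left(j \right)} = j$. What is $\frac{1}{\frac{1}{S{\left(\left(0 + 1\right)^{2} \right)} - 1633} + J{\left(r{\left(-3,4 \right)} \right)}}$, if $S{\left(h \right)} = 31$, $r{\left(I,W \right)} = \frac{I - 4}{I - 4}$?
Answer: $\frac{1602}{1601} \approx 1.0006$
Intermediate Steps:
$r{\left(I,W \right)} = 1$ ($r{\left(I,W \right)} = \frac{-4 + I}{-4 + I} = 1$)
$\frac{1}{\frac{1}{S{\left(\left(0 + 1\right)^{2} \right)} - 1633} + J{\left(r{\left(-3,4 \right)} \right)}} = \frac{1}{\frac{1}{31 - 1633} + 1} = \frac{1}{\frac{1}{-1602} + 1} = \frac{1}{- \frac{1}{1602} + 1} = \frac{1}{\frac{1601}{1602}} = \frac{1602}{1601}$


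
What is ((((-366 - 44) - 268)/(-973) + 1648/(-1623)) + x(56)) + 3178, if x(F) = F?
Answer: 5106561776/1579179 ≈ 3233.7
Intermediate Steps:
((((-366 - 44) - 268)/(-973) + 1648/(-1623)) + x(56)) + 3178 = ((((-366 - 44) - 268)/(-973) + 1648/(-1623)) + 56) + 3178 = (((-410 - 268)*(-1/973) + 1648*(-1/1623)) + 56) + 3178 = ((-678*(-1/973) - 1648/1623) + 56) + 3178 = ((678/973 - 1648/1623) + 56) + 3178 = (-503110/1579179 + 56) + 3178 = 87930914/1579179 + 3178 = 5106561776/1579179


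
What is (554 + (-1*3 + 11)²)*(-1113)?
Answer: -687834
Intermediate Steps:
(554 + (-1*3 + 11)²)*(-1113) = (554 + (-3 + 11)²)*(-1113) = (554 + 8²)*(-1113) = (554 + 64)*(-1113) = 618*(-1113) = -687834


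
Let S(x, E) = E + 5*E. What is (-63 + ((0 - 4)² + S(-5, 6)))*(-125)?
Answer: 1375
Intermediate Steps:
S(x, E) = 6*E
(-63 + ((0 - 4)² + S(-5, 6)))*(-125) = (-63 + ((0 - 4)² + 6*6))*(-125) = (-63 + ((-4)² + 36))*(-125) = (-63 + (16 + 36))*(-125) = (-63 + 52)*(-125) = -11*(-125) = 1375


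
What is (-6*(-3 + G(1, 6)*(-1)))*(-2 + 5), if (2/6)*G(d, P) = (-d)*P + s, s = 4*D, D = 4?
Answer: 594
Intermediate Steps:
s = 16 (s = 4*4 = 16)
G(d, P) = 48 - 3*P*d (G(d, P) = 3*((-d)*P + 16) = 3*(-P*d + 16) = 3*(16 - P*d) = 48 - 3*P*d)
(-6*(-3 + G(1, 6)*(-1)))*(-2 + 5) = (-6*(-3 + (48 - 3*6*1)*(-1)))*(-2 + 5) = -6*(-3 + (48 - 18)*(-1))*3 = -6*(-3 + 30*(-1))*3 = -6*(-3 - 30)*3 = -6*(-33)*3 = 198*3 = 594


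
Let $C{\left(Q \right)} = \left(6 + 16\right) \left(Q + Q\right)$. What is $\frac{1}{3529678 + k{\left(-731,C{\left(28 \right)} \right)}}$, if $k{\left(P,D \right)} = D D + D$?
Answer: $\frac{1}{5048734} \approx 1.9807 \cdot 10^{-7}$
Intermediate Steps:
$C{\left(Q \right)} = 44 Q$ ($C{\left(Q \right)} = 22 \cdot 2 Q = 44 Q$)
$k{\left(P,D \right)} = D + D^{2}$ ($k{\left(P,D \right)} = D^{2} + D = D + D^{2}$)
$\frac{1}{3529678 + k{\left(-731,C{\left(28 \right)} \right)}} = \frac{1}{3529678 + 44 \cdot 28 \left(1 + 44 \cdot 28\right)} = \frac{1}{3529678 + 1232 \left(1 + 1232\right)} = \frac{1}{3529678 + 1232 \cdot 1233} = \frac{1}{3529678 + 1519056} = \frac{1}{5048734}$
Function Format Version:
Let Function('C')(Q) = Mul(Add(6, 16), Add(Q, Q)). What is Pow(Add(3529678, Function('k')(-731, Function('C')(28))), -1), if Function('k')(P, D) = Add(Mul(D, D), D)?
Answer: Rational(1, 5048734) ≈ 1.9807e-7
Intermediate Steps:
Function('C')(Q) = Mul(44, Q) (Function('C')(Q) = Mul(22, Mul(2, Q)) = Mul(44, Q))
Function('k')(P, D) = Add(D, Pow(D, 2)) (Function('k')(P, D) = Add(Pow(D, 2), D) = Add(D, Pow(D, 2)))
Pow(Add(3529678, Function('k')(-731, Function('C')(28))), -1) = Pow(Add(3529678, Mul(Mul(44, 28), Add(1, Mul(44, 28)))), -1) = Pow(Add(3529678, Mul(1232, Add(1, 1232))), -1) = Pow(Add(3529678, Mul(1232, 1233)), -1) = Pow(Add(3529678, 1519056), -1) = Pow(5048734, -1) = Rational(1, 5048734)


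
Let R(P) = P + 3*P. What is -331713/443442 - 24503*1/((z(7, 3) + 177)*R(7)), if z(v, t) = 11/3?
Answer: -6271842411/1121612632 ≈ -5.5918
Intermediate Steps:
R(P) = 4*P
z(v, t) = 11/3 (z(v, t) = 11*(⅓) = 11/3)
-331713/443442 - 24503*1/((z(7, 3) + 177)*R(7)) = -331713/443442 - 24503*1/(28*(11/3 + 177)) = -331713*1/443442 - 24503/((542/3)*28) = -110571/147814 - 24503/15176/3 = -110571/147814 - 24503*3/15176 = -110571/147814 - 73509/15176 = -6271842411/1121612632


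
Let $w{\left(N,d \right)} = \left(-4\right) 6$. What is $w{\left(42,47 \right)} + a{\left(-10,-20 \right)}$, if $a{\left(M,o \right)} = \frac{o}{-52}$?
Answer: $- \frac{307}{13} \approx -23.615$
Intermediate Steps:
$w{\left(N,d \right)} = -24$
$a{\left(M,o \right)} = - \frac{o}{52}$ ($a{\left(M,o \right)} = o \left(- \frac{1}{52}\right) = - \frac{o}{52}$)
$w{\left(42,47 \right)} + a{\left(-10,-20 \right)} = -24 - - \frac{5}{13} = -24 + \frac{5}{13} = - \frac{307}{13}$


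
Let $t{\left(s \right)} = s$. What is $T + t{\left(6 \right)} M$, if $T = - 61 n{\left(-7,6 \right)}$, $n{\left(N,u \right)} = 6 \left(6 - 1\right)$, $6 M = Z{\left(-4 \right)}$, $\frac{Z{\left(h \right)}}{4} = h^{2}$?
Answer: $-1766$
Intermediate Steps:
$Z{\left(h \right)} = 4 h^{2}$
$M = \frac{32}{3}$ ($M = \frac{4 \left(-4\right)^{2}}{6} = \frac{4 \cdot 16}{6} = \frac{1}{6} \cdot 64 = \frac{32}{3} \approx 10.667$)
$n{\left(N,u \right)} = 30$ ($n{\left(N,u \right)} = 6 \cdot 5 = 30$)
$T = -1830$ ($T = \left(-61\right) 30 = -1830$)
$T + t{\left(6 \right)} M = -1830 + 6 \cdot \frac{32}{3} = -1830 + 64 = -1766$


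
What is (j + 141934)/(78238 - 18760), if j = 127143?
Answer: 11699/2586 ≈ 4.5240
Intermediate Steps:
(j + 141934)/(78238 - 18760) = (127143 + 141934)/(78238 - 18760) = 269077/59478 = 269077*(1/59478) = 11699/2586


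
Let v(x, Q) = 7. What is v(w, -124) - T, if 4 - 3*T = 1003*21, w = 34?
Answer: 21080/3 ≈ 7026.7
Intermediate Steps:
T = -21059/3 (T = 4/3 - 1003*21/3 = 4/3 - 1/3*21063 = 4/3 - 7021 = -21059/3 ≈ -7019.7)
v(w, -124) - T = 7 - 1*(-21059/3) = 7 + 21059/3 = 21080/3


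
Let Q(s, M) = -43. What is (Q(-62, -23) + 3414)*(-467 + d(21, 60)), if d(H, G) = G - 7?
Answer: -1395594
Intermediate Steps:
d(H, G) = -7 + G
(Q(-62, -23) + 3414)*(-467 + d(21, 60)) = (-43 + 3414)*(-467 + (-7 + 60)) = 3371*(-467 + 53) = 3371*(-414) = -1395594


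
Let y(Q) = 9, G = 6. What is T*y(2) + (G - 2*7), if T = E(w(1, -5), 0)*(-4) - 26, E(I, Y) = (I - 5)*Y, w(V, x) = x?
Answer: -242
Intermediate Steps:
E(I, Y) = Y*(-5 + I) (E(I, Y) = (-5 + I)*Y = Y*(-5 + I))
T = -26 (T = (0*(-5 - 5))*(-4) - 26 = (0*(-10))*(-4) - 26 = 0*(-4) - 26 = 0 - 26 = -26)
T*y(2) + (G - 2*7) = -26*9 + (6 - 2*7) = -234 + (6 - 14) = -234 - 8 = -242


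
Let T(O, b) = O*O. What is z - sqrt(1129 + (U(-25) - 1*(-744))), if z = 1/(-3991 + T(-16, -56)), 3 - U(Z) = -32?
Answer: -1/3735 - 6*sqrt(53) ≈ -43.681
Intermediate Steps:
U(Z) = 35 (U(Z) = 3 - 1*(-32) = 3 + 32 = 35)
T(O, b) = O**2
z = -1/3735 (z = 1/(-3991 + (-16)**2) = 1/(-3991 + 256) = 1/(-3735) = -1/3735 ≈ -0.00026774)
z - sqrt(1129 + (U(-25) - 1*(-744))) = -1/3735 - sqrt(1129 + (35 - 1*(-744))) = -1/3735 - sqrt(1129 + (35 + 744)) = -1/3735 - sqrt(1129 + 779) = -1/3735 - sqrt(1908) = -1/3735 - 6*sqrt(53)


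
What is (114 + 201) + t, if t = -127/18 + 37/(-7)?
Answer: 38135/126 ≈ 302.66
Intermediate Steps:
t = -1555/126 (t = -127*1/18 + 37*(-⅐) = -127/18 - 37/7 = -1555/126 ≈ -12.341)
(114 + 201) + t = (114 + 201) - 1555/126 = 315 - 1555/126 = 38135/126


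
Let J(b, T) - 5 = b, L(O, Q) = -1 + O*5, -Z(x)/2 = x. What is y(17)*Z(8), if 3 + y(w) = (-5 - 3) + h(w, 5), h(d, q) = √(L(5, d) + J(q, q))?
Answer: 176 - 16*√34 ≈ 82.705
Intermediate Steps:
Z(x) = -2*x
L(O, Q) = -1 + 5*O
J(b, T) = 5 + b
h(d, q) = √(29 + q) (h(d, q) = √((-1 + 5*5) + (5 + q)) = √((-1 + 25) + (5 + q)) = √(24 + (5 + q)) = √(29 + q))
y(w) = -11 + √34 (y(w) = -3 + ((-5 - 3) + √(29 + 5)) = -3 + (-8 + √34) = -11 + √34)
y(17)*Z(8) = (-11 + √34)*(-2*8) = (-11 + √34)*(-16) = 176 - 16*√34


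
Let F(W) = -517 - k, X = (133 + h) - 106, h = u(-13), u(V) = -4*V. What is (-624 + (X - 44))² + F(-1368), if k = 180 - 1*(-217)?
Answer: 346007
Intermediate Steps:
k = 397 (k = 180 + 217 = 397)
h = 52 (h = -4*(-13) = 52)
X = 79 (X = (133 + 52) - 106 = 185 - 106 = 79)
F(W) = -914 (F(W) = -517 - 1*397 = -517 - 397 = -914)
(-624 + (X - 44))² + F(-1368) = (-624 + (79 - 44))² - 914 = (-624 + 35)² - 914 = (-589)² - 914 = 346921 - 914 = 346007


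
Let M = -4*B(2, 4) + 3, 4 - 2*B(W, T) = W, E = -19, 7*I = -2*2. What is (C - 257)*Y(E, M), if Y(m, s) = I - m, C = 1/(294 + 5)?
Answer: -9912618/2093 ≈ -4736.1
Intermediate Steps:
I = -4/7 (I = (-2*2)/7 = (⅐)*(-4) = -4/7 ≈ -0.57143)
B(W, T) = 2 - W/2
C = 1/299 ≈ 0.0033445
M = -1 (M = -4*(2 - ½*2) + 3 = -4*(2 - 1) + 3 = -4*1 + 3 = -4 + 3 = -1)
Y(m, s) = -4/7 - m
(C - 257)*Y(E, M) = (1/299 - 257)*(-4/7 - 1*(-19)) = -76842*(-4/7 + 19)/299 = -76842/299*129/7 = -9912618/2093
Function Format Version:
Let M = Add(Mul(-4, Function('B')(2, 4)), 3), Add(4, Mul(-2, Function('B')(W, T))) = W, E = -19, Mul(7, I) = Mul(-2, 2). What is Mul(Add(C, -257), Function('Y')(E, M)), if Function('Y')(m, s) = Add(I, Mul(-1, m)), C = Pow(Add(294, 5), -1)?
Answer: Rational(-9912618, 2093) ≈ -4736.1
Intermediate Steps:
I = Rational(-4, 7) (I = Mul(Rational(1, 7), Mul(-2, 2)) = Mul(Rational(1, 7), -4) = Rational(-4, 7) ≈ -0.57143)
Function('B')(W, T) = Add(2, Mul(Rational(-1, 2), W))
C = Rational(1, 299) (C = Pow(299, -1) = Rational(1, 299) ≈ 0.0033445)
M = -1 (M = Add(Mul(-4, Add(2, Mul(Rational(-1, 2), 2))), 3) = Add(Mul(-4, Add(2, -1)), 3) = Add(Mul(-4, 1), 3) = Add(-4, 3) = -1)
Function('Y')(m, s) = Add(Rational(-4, 7), Mul(-1, m))
Mul(Add(C, -257), Function('Y')(E, M)) = Mul(Add(Rational(1, 299), -257), Add(Rational(-4, 7), Mul(-1, -19))) = Mul(Rational(-76842, 299), Add(Rational(-4, 7), 19)) = Mul(Rational(-76842, 299), Rational(129, 7)) = Rational(-9912618, 2093)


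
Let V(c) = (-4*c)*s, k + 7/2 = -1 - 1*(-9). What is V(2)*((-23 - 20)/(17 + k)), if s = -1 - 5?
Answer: -96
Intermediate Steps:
k = 9/2 (k = -7/2 + (-1 - 1*(-9)) = -7/2 + (-1 + 9) = -7/2 + 8 = 9/2 ≈ 4.5000)
s = -6
V(c) = 24*c (V(c) = -4*c*(-6) = 24*c)
V(2)*((-23 - 20)/(17 + k)) = (24*2)*((-23 - 20)/(17 + 9/2)) = 48*(-43/43/2) = 48*(-43*2/43) = 48*(-2) = -96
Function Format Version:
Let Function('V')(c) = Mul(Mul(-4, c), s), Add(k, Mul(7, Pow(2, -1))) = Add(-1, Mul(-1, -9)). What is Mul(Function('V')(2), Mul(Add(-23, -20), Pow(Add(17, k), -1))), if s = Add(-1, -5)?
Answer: -96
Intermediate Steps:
k = Rational(9, 2) (k = Add(Rational(-7, 2), Add(-1, Mul(-1, -9))) = Add(Rational(-7, 2), Add(-1, 9)) = Add(Rational(-7, 2), 8) = Rational(9, 2) ≈ 4.5000)
s = -6
Function('V')(c) = Mul(24, c) (Function('V')(c) = Mul(Mul(-4, c), -6) = Mul(24, c))
Mul(Function('V')(2), Mul(Add(-23, -20), Pow(Add(17, k), -1))) = Mul(Mul(24, 2), Mul(Add(-23, -20), Pow(Add(17, Rational(9, 2)), -1))) = Mul(48, Mul(-43, Pow(Rational(43, 2), -1))) = Mul(48, Mul(-43, Rational(2, 43))) = Mul(48, -2) = -96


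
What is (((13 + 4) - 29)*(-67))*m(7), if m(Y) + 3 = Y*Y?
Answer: 36984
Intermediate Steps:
m(Y) = -3 + Y² (m(Y) = -3 + Y*Y = -3 + Y²)
(((13 + 4) - 29)*(-67))*m(7) = (((13 + 4) - 29)*(-67))*(-3 + 7²) = ((17 - 29)*(-67))*(-3 + 49) = -12*(-67)*46 = 804*46 = 36984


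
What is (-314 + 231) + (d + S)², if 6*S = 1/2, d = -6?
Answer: -6911/144 ≈ -47.993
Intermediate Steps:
S = 1/12 (S = (1/2)/6 = (1*(½))/6 = (⅙)*(½) = 1/12 ≈ 0.083333)
(-314 + 231) + (d + S)² = (-314 + 231) + (-6 + 1/12)² = -83 + (-71/12)² = -83 + 5041/144 = -6911/144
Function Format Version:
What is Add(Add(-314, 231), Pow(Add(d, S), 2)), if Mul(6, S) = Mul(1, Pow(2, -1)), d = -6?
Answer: Rational(-6911, 144) ≈ -47.993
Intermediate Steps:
S = Rational(1, 12) (S = Mul(Rational(1, 6), Mul(1, Pow(2, -1))) = Mul(Rational(1, 6), Mul(1, Rational(1, 2))) = Mul(Rational(1, 6), Rational(1, 2)) = Rational(1, 12) ≈ 0.083333)
Add(Add(-314, 231), Pow(Add(d, S), 2)) = Add(Add(-314, 231), Pow(Add(-6, Rational(1, 12)), 2)) = Add(-83, Pow(Rational(-71, 12), 2)) = Add(-83, Rational(5041, 144)) = Rational(-6911, 144)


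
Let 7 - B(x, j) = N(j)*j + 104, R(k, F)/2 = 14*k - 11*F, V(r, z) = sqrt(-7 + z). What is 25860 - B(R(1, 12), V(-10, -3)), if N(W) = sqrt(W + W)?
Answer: 25957 + 2*I*2**(1/4)*5**(3/4)*sqrt(I) ≈ 25951.0 + 5.6234*I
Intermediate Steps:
N(W) = sqrt(2)*sqrt(W) (N(W) = sqrt(2*W) = sqrt(2)*sqrt(W))
R(k, F) = -22*F + 28*k (R(k, F) = 2*(14*k - 11*F) = 2*(-11*F + 14*k) = -22*F + 28*k)
B(x, j) = -97 - sqrt(2)*j**(3/2) (B(x, j) = 7 - ((sqrt(2)*sqrt(j))*j + 104) = 7 - (sqrt(2)*j**(3/2) + 104) = 7 - (104 + sqrt(2)*j**(3/2)) = 7 + (-104 - sqrt(2)*j**(3/2)) = -97 - sqrt(2)*j**(3/2))
25860 - B(R(1, 12), V(-10, -3)) = 25860 - (-97 - sqrt(2)*(sqrt(-7 - 3))**(3/2)) = 25860 - (-97 - sqrt(2)*(sqrt(-10))**(3/2)) = 25860 - (-97 - sqrt(2)*(I*sqrt(10))**(3/2)) = 25860 - (-97 - sqrt(2)*10**(3/4)*I**(3/2)) = 25860 - (-97 - 2*2**(1/4)*5**(3/4)*I**(3/2)) = 25860 + (97 + 2*2**(1/4)*5**(3/4)*I**(3/2)) = 25957 + 2*2**(1/4)*5**(3/4)*I**(3/2)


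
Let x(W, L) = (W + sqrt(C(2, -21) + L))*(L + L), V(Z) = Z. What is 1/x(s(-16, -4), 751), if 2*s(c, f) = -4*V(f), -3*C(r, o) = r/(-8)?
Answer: -48/6191995 + sqrt(27039)/6191995 ≈ 1.8804e-5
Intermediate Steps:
C(r, o) = r/24 (C(r, o) = -r/(3*(-8)) = -r*(-1)/(3*8) = -(-1)*r/24 = r/24)
s(c, f) = -2*f (s(c, f) = (-4*f)/2 = -2*f)
x(W, L) = 2*L*(W + sqrt(1/12 + L)) (x(W, L) = (W + sqrt((1/24)*2 + L))*(L + L) = (W + sqrt(1/12 + L))*(2*L) = 2*L*(W + sqrt(1/12 + L)))
1/x(s(-16, -4), 751) = 1/((1/3)*751*(sqrt(3 + 36*751) + 6*(-2*(-4)))) = 1/((1/3)*751*(sqrt(3 + 27036) + 6*8)) = 1/((1/3)*751*(sqrt(27039) + 48)) = 1/((1/3)*751*(48 + sqrt(27039))) = 1/(12016 + 751*sqrt(27039)/3)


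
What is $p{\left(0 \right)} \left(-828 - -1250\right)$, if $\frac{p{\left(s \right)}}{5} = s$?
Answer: $0$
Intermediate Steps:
$p{\left(s \right)} = 5 s$
$p{\left(0 \right)} \left(-828 - -1250\right) = 5 \cdot 0 \left(-828 - -1250\right) = 0 \left(-828 + 1250\right) = 0 \cdot 422 = 0$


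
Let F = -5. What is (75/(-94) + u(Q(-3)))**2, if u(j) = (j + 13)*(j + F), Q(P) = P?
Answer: 57684025/8836 ≈ 6528.3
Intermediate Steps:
u(j) = (-5 + j)*(13 + j) (u(j) = (j + 13)*(j - 5) = (13 + j)*(-5 + j) = (-5 + j)*(13 + j))
(75/(-94) + u(Q(-3)))**2 = (75/(-94) + (-65 + (-3)**2 + 8*(-3)))**2 = (75*(-1/94) + (-65 + 9 - 24))**2 = (-75/94 - 80)**2 = (-7595/94)**2 = 57684025/8836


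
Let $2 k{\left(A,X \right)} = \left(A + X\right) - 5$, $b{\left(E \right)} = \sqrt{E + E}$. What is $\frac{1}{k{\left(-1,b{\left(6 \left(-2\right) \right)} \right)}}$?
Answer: $- \frac{1}{5} - \frac{i \sqrt{6}}{15} \approx -0.2 - 0.1633 i$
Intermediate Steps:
$b{\left(E \right)} = \sqrt{2} \sqrt{E}$ ($b{\left(E \right)} = \sqrt{2 E} = \sqrt{2} \sqrt{E}$)
$k{\left(A,X \right)} = - \frac{5}{2} + \frac{A}{2} + \frac{X}{2}$ ($k{\left(A,X \right)} = \frac{\left(A + X\right) - 5}{2} = \frac{-5 + A + X}{2} = - \frac{5}{2} + \frac{A}{2} + \frac{X}{2}$)
$\frac{1}{k{\left(-1,b{\left(6 \left(-2\right) \right)} \right)}} = \frac{1}{- \frac{5}{2} + \frac{1}{2} \left(-1\right) + \frac{\sqrt{2} \sqrt{6 \left(-2\right)}}{2}} = \frac{1}{- \frac{5}{2} - \frac{1}{2} + \frac{\sqrt{2} \sqrt{-12}}{2}} = \frac{1}{- \frac{5}{2} - \frac{1}{2} + \frac{\sqrt{2} \cdot 2 i \sqrt{3}}{2}} = \frac{1}{- \frac{5}{2} - \frac{1}{2} + \frac{2 i \sqrt{6}}{2}} = \frac{1}{- \frac{5}{2} - \frac{1}{2} + i \sqrt{6}} = \frac{1}{-3 + i \sqrt{6}}$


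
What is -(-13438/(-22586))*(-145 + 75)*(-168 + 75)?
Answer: -43740690/11293 ≈ -3873.3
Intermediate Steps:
-(-13438/(-22586))*(-145 + 75)*(-168 + 75) = -(-13438*(-1/22586))*(-70*(-93)) = -6719*6510/11293 = -1*43740690/11293 = -43740690/11293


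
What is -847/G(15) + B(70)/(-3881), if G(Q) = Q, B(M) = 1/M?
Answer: -46020901/815010 ≈ -56.467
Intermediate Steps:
-847/G(15) + B(70)/(-3881) = -847/15 + 1/(70*(-3881)) = -847*1/15 + (1/70)*(-1/3881) = -847/15 - 1/271670 = -46020901/815010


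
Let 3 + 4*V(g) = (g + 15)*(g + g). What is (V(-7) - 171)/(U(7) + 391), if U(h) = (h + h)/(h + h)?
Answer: -799/1568 ≈ -0.50957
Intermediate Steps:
V(g) = -3/4 + g*(15 + g)/2 (V(g) = -3/4 + ((g + 15)*(g + g))/4 = -3/4 + ((15 + g)*(2*g))/4 = -3/4 + (2*g*(15 + g))/4 = -3/4 + g*(15 + g)/2)
U(h) = 1 (U(h) = (2*h)/((2*h)) = (2*h)*(1/(2*h)) = 1)
(V(-7) - 171)/(U(7) + 391) = ((-3/4 + (1/2)*(-7)**2 + (15/2)*(-7)) - 171)/(1 + 391) = ((-3/4 + (1/2)*49 - 105/2) - 171)/392 = ((-3/4 + 49/2 - 105/2) - 171)/392 = (-115/4 - 171)/392 = (1/392)*(-799/4) = -799/1568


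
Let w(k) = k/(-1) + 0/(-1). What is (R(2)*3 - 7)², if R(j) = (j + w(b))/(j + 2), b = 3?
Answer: 961/16 ≈ 60.063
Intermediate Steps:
w(k) = -k (w(k) = k*(-1) + 0*(-1) = -k + 0 = -k)
R(j) = (-3 + j)/(2 + j) (R(j) = (j - 1*3)/(j + 2) = (j - 3)/(2 + j) = (-3 + j)/(2 + j))
(R(2)*3 - 7)² = (((-3 + 2)/(2 + 2))*3 - 7)² = ((-1/4)*3 - 7)² = (((¼)*(-1))*3 - 7)² = (-¼*3 - 7)² = (-¾ - 7)² = (-31/4)² = 961/16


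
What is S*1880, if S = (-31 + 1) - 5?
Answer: -65800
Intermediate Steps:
S = -35 (S = -30 - 5 = -35)
S*1880 = -35*1880 = -65800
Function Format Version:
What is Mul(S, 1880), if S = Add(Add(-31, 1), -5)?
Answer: -65800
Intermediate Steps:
S = -35 (S = Add(-30, -5) = -35)
Mul(S, 1880) = Mul(-35, 1880) = -65800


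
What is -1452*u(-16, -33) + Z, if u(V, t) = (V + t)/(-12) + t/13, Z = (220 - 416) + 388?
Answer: -26665/13 ≈ -2051.2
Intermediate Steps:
Z = 192 (Z = -196 + 388 = 192)
u(V, t) = -V/12 - t/156 (u(V, t) = (V + t)*(-1/12) + t*(1/13) = (-V/12 - t/12) + t/13 = -V/12 - t/156)
-1452*u(-16, -33) + Z = -1452*(-1/12*(-16) - 1/156*(-33)) + 192 = -1452*(4/3 + 11/52) + 192 = -1452*241/156 + 192 = -29161/13 + 192 = -26665/13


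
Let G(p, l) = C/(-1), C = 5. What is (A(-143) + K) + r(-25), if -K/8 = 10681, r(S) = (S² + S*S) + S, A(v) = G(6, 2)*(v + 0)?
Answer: -83508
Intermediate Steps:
G(p, l) = -5 (G(p, l) = 5/(-1) = 5*(-1) = -5)
A(v) = -5*v (A(v) = -5*(v + 0) = -5*v)
r(S) = S + 2*S² (r(S) = (S² + S²) + S = 2*S² + S = S + 2*S²)
K = -85448 (K = -8*10681 = -85448)
(A(-143) + K) + r(-25) = (-5*(-143) - 85448) - 25*(1 + 2*(-25)) = (715 - 85448) - 25*(1 - 50) = -84733 - 25*(-49) = -84733 + 1225 = -83508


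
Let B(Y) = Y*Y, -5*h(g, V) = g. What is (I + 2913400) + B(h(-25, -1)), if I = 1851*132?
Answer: 3157757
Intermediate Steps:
I = 244332
h(g, V) = -g/5
B(Y) = Y**2
(I + 2913400) + B(h(-25, -1)) = (244332 + 2913400) + (-1/5*(-25))**2 = 3157732 + 5**2 = 3157732 + 25 = 3157757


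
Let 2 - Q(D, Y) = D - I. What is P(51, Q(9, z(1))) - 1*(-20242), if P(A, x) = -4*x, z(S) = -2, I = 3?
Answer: 20258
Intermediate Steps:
Q(D, Y) = 5 - D (Q(D, Y) = 2 - (D - 1*3) = 2 - (D - 3) = 2 - (-3 + D) = 2 + (3 - D) = 5 - D)
P(51, Q(9, z(1))) - 1*(-20242) = -4*(5 - 1*9) - 1*(-20242) = -4*(5 - 9) + 20242 = -4*(-4) + 20242 = 16 + 20242 = 20258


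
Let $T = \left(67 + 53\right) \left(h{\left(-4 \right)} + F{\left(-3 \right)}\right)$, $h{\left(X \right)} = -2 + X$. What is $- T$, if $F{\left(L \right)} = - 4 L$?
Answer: $-720$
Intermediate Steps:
$T = 720$ ($T = \left(67 + 53\right) \left(\left(-2 - 4\right) - -12\right) = 120 \left(-6 + 12\right) = 120 \cdot 6 = 720$)
$- T = \left(-1\right) 720 = -720$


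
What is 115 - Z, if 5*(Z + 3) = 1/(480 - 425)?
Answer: 32449/275 ≈ 118.00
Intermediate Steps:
Z = -824/275 (Z = -3 + 1/(5*(480 - 425)) = -3 + (1/5)/55 = -3 + (1/5)*(1/55) = -3 + 1/275 = -824/275 ≈ -2.9964)
115 - Z = 115 - 1*(-824/275) = 115 + 824/275 = 32449/275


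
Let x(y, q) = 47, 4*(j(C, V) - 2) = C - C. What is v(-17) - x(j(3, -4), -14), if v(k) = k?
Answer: -64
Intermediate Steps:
j(C, V) = 2 (j(C, V) = 2 + (C - C)/4 = 2 + (1/4)*0 = 2 + 0 = 2)
v(-17) - x(j(3, -4), -14) = -17 - 1*47 = -17 - 47 = -64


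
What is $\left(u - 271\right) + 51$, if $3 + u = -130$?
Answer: $-353$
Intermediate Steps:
$u = -133$ ($u = -3 - 130 = -133$)
$\left(u - 271\right) + 51 = \left(-133 - 271\right) + 51 = -404 + 51 = -353$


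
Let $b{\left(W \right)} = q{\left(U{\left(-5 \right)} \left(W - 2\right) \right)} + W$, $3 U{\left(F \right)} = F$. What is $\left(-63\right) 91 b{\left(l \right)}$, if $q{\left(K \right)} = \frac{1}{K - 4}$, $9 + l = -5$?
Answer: $\frac{5440617}{68} \approx 80009.0$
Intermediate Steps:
$l = -14$ ($l = -9 - 5 = -14$)
$U{\left(F \right)} = \frac{F}{3}$
$q{\left(K \right)} = \frac{1}{-4 + K}$
$b{\left(W \right)} = W + \frac{1}{- \frac{2}{3} - \frac{5 W}{3}}$ ($b{\left(W \right)} = \frac{1}{-4 + \frac{1}{3} \left(-5\right) \left(W - 2\right)} + W = \frac{1}{-4 - \frac{5 \left(-2 + W\right)}{3}} + W = \frac{1}{-4 - \left(- \frac{10}{3} + \frac{5 W}{3}\right)} + W = \frac{1}{- \frac{2}{3} - \frac{5 W}{3}} + W = W + \frac{1}{- \frac{2}{3} - \frac{5 W}{3}}$)
$\left(-63\right) 91 b{\left(l \right)} = \left(-63\right) 91 \frac{-3 - 14 \left(2 + 5 \left(-14\right)\right)}{2 + 5 \left(-14\right)} = - 5733 \frac{-3 - 14 \left(2 - 70\right)}{2 - 70} = - 5733 \frac{-3 - -952}{-68} = - 5733 \left(- \frac{-3 + 952}{68}\right) = - 5733 \left(\left(- \frac{1}{68}\right) 949\right) = \left(-5733\right) \left(- \frac{949}{68}\right) = \frac{5440617}{68}$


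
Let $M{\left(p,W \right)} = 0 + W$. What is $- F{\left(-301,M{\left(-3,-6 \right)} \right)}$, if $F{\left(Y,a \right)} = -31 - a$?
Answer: $25$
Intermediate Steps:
$M{\left(p,W \right)} = W$
$- F{\left(-301,M{\left(-3,-6 \right)} \right)} = - (-31 - -6) = - (-31 + 6) = \left(-1\right) \left(-25\right) = 25$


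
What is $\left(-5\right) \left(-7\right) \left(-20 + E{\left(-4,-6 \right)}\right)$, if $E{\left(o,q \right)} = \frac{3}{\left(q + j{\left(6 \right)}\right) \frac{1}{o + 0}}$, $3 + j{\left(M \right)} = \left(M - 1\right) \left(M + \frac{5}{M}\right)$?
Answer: $- \frac{108220}{151} \approx -716.69$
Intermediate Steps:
$j{\left(M \right)} = -3 + \left(-1 + M\right) \left(M + \frac{5}{M}\right)$ ($j{\left(M \right)} = -3 + \left(M - 1\right) \left(M + \frac{5}{M}\right) = -3 + \left(-1 + M\right) \left(M + \frac{5}{M}\right)$)
$E{\left(o,q \right)} = \frac{3 o}{\frac{187}{6} + q}$ ($E{\left(o,q \right)} = \frac{3}{\left(q + \left(2 + 6^{2} - 6 - \frac{5}{6}\right)\right) \frac{1}{o + 0}} = \frac{3}{\left(q + \left(2 + 36 - 6 - \frac{5}{6}\right)\right) \frac{1}{o}} = \frac{3}{\left(q + \frac{187}{6}\right) \frac{1}{o}} = \frac{3}{\left(\frac{187}{6} + q\right) \frac{1}{o}} = \frac{3}{\frac{1}{o} \left(\frac{187}{6} + q\right)} = 3 \frac{o}{\frac{187}{6} + q} = \frac{3 o}{\frac{187}{6} + q}$)
$\left(-5\right) \left(-7\right) \left(-20 + E{\left(-4,-6 \right)}\right) = \left(-5\right) \left(-7\right) \left(-20 + 18 \left(-4\right) \frac{1}{187 + 6 \left(-6\right)}\right) = 35 \left(-20 + 18 \left(-4\right) \frac{1}{187 - 36}\right) = 35 \left(-20 + 18 \left(-4\right) \frac{1}{151}\right) = 35 \left(-20 - \frac{72}{151}\right) = 35 \left(- \frac{3092}{151}\right) = - \frac{108220}{151}$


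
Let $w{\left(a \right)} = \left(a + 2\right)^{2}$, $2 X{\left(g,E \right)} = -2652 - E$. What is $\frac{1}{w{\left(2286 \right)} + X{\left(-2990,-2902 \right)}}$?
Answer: $\frac{1}{5235069} \approx 1.9102 \cdot 10^{-7}$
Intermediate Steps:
$X{\left(g,E \right)} = -1326 - \frac{E}{2}$ ($X{\left(g,E \right)} = \frac{-2652 - E}{2} = -1326 - \frac{E}{2}$)
$w{\left(a \right)} = \left(2 + a\right)^{2}$
$\frac{1}{w{\left(2286 \right)} + X{\left(-2990,-2902 \right)}} = \frac{1}{\left(2 + 2286\right)^{2} - -125} = \frac{1}{2288^{2} + \left(-1326 + 1451\right)} = \frac{1}{5234944 + 125} = \frac{1}{5235069}$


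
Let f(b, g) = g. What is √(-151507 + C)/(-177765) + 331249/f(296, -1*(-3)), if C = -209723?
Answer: 331249/3 - I*√361230/177765 ≈ 1.1042e+5 - 0.003381*I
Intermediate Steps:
√(-151507 + C)/(-177765) + 331249/f(296, -1*(-3)) = √(-151507 - 209723)/(-177765) + 331249/((-1*(-3))) = √(-361230)*(-1/177765) + 331249/3 = (I*√361230)*(-1/177765) + 331249*(⅓) = -I*√361230/177765 + 331249/3 = 331249/3 - I*√361230/177765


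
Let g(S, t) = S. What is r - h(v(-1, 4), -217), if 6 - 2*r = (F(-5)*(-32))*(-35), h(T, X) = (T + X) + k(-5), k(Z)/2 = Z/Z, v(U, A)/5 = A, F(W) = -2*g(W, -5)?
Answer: -5402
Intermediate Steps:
F(W) = -2*W
v(U, A) = 5*A
k(Z) = 2 (k(Z) = 2*(Z/Z) = 2*1 = 2)
h(T, X) = 2 + T + X (h(T, X) = (T + X) + 2 = 2 + T + X)
r = -5597 (r = 3 - -2*(-5)*(-32)*(-35)/2 = 3 - 10*(-32)*(-35)/2 = 3 - (-160)*(-35) = 3 - ½*11200 = 3 - 5600 = -5597)
r - h(v(-1, 4), -217) = -5597 - (2 + 5*4 - 217) = -5597 - (2 + 20 - 217) = -5597 - 1*(-195) = -5597 + 195 = -5402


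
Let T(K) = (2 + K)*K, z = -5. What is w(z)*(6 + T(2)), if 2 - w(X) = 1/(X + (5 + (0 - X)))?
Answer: 126/5 ≈ 25.200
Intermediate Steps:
T(K) = K*(2 + K)
w(X) = 9/5 (w(X) = 2 - 1/(X + (5 + (0 - X))) = 2 - 1/(X + (5 - X)) = 2 - 1/5 = 2 - 1*⅕ = 2 - ⅕ = 9/5)
w(z)*(6 + T(2)) = 9*(6 + 2*(2 + 2))/5 = 9*(6 + 2*4)/5 = 9*(6 + 8)/5 = (9/5)*14 = 126/5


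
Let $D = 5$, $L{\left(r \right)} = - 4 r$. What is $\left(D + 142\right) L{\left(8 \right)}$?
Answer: $-4704$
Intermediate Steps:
$\left(D + 142\right) L{\left(8 \right)} = \left(5 + 142\right) \left(\left(-4\right) 8\right) = 147 \left(-32\right) = -4704$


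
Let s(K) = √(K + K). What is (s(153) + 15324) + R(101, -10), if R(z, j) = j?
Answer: 15314 + 3*√34 ≈ 15332.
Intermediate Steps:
s(K) = √2*√K (s(K) = √(2*K) = √2*√K)
(s(153) + 15324) + R(101, -10) = (√2*√153 + 15324) - 10 = (√2*(3*√17) + 15324) - 10 = (3*√34 + 15324) - 10 = (15324 + 3*√34) - 10 = 15314 + 3*√34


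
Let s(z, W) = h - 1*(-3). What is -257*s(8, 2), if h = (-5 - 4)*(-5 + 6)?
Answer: 1542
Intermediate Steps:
h = -9 (h = -9*1 = -9)
s(z, W) = -6 (s(z, W) = -9 - 1*(-3) = -9 + 3 = -6)
-257*s(8, 2) = -257*(-6) = 1542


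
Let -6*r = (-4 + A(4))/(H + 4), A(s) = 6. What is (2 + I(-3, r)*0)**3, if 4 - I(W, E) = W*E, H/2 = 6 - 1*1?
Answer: 8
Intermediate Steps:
H = 10 (H = 2*(6 - 1*1) = 2*(6 - 1) = 2*5 = 10)
r = -1/42 (r = -(-4 + 6)/(6*(10 + 4)) = -1/(3*14) = -1/6*1/7 = -1/42 ≈ -0.023810)
I(W, E) = 4 - E*W (I(W, E) = 4 - W*E = 4 - E*W)
(2 + I(-3, r)*0)**3 = (2 + (4 - 1*(-1/42)*(-3))*0)**3 = (2 + (4 - 1/14)*0)**3 = (2 + (55/14)*0)**3 = (2 + 0)**3 = 2**3 = 8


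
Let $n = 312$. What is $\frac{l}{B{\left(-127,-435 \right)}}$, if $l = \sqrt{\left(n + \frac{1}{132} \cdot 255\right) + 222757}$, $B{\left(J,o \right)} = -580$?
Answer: $- \frac{3 \sqrt{11996259}}{12760} \approx -0.81432$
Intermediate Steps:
$l = \frac{3 \sqrt{11996259}}{22}$ ($l = \sqrt{\left(312 + \frac{1}{132} \cdot 255\right) + 222757} = \sqrt{\left(312 + \frac{85}{44}\right) + 222757} = \sqrt{\frac{13813}{44} + 222757} = \sqrt{\frac{9815121}{44}} = \frac{3 \sqrt{11996259}}{22} \approx 472.3$)
$\frac{l}{B{\left(-127,-435 \right)}} = \frac{\frac{3}{22} \sqrt{11996259}}{-580} = \frac{3 \sqrt{11996259}}{22} \left(- \frac{1}{580}\right) = - \frac{3 \sqrt{11996259}}{12760}$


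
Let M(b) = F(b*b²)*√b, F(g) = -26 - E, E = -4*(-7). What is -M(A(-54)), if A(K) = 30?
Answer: 54*√30 ≈ 295.77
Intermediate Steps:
E = 28
F(g) = -54 (F(g) = -26 - 1*28 = -26 - 28 = -54)
M(b) = -54*√b
-M(A(-54)) = -(-54)*√30 = 54*√30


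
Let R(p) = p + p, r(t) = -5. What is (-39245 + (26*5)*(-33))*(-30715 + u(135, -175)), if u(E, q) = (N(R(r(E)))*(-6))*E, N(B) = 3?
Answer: 1442967575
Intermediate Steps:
R(p) = 2*p
u(E, q) = -18*E (u(E, q) = (3*(-6))*E = -18*E)
(-39245 + (26*5)*(-33))*(-30715 + u(135, -175)) = (-39245 + (26*5)*(-33))*(-30715 - 18*135) = (-39245 + 130*(-33))*(-30715 - 2430) = (-39245 - 4290)*(-33145) = -43535*(-33145) = 1442967575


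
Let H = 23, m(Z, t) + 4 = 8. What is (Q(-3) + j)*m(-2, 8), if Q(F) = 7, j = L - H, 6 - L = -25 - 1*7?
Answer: 88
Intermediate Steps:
m(Z, t) = 4 (m(Z, t) = -4 + 8 = 4)
L = 38 (L = 6 - (-25 - 1*7) = 6 - (-25 - 7) = 6 - 1*(-32) = 6 + 32 = 38)
j = 15 (j = 38 - 1*23 = 38 - 23 = 15)
(Q(-3) + j)*m(-2, 8) = (7 + 15)*4 = 22*4 = 88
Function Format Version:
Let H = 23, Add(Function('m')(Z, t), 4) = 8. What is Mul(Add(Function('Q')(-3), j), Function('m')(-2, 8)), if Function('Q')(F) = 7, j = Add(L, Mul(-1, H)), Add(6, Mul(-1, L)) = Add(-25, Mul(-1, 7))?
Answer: 88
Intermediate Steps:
Function('m')(Z, t) = 4 (Function('m')(Z, t) = Add(-4, 8) = 4)
L = 38 (L = Add(6, Mul(-1, Add(-25, Mul(-1, 7)))) = Add(6, Mul(-1, Add(-25, -7))) = Add(6, Mul(-1, -32)) = Add(6, 32) = 38)
j = 15 (j = Add(38, Mul(-1, 23)) = Add(38, -23) = 15)
Mul(Add(Function('Q')(-3), j), Function('m')(-2, 8)) = Mul(Add(7, 15), 4) = Mul(22, 4) = 88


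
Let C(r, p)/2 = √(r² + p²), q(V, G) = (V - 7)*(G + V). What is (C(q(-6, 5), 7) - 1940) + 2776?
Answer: 836 + 2*√218 ≈ 865.53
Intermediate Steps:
q(V, G) = (-7 + V)*(G + V)
C(r, p) = 2*√(p² + r²) (C(r, p) = 2*√(r² + p²) = 2*√(p² + r²))
(C(q(-6, 5), 7) - 1940) + 2776 = (2*√(7² + ((-6)² - 7*5 - 7*(-6) + 5*(-6))²) - 1940) + 2776 = (2*√(49 + (36 - 35 + 42 - 30)²) - 1940) + 2776 = (2*√(49 + 13²) - 1940) + 2776 = (2*√(49 + 169) - 1940) + 2776 = (2*√218 - 1940) + 2776 = (-1940 + 2*√218) + 2776 = 836 + 2*√218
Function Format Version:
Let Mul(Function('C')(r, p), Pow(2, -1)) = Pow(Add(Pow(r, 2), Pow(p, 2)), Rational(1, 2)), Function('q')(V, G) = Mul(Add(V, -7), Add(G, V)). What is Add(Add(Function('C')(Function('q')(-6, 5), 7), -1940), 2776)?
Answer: Add(836, Mul(2, Pow(218, Rational(1, 2)))) ≈ 865.53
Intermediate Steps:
Function('q')(V, G) = Mul(Add(-7, V), Add(G, V))
Function('C')(r, p) = Mul(2, Pow(Add(Pow(p, 2), Pow(r, 2)), Rational(1, 2))) (Function('C')(r, p) = Mul(2, Pow(Add(Pow(r, 2), Pow(p, 2)), Rational(1, 2))) = Mul(2, Pow(Add(Pow(p, 2), Pow(r, 2)), Rational(1, 2))))
Add(Add(Function('C')(Function('q')(-6, 5), 7), -1940), 2776) = Add(Add(Mul(2, Pow(Add(Pow(7, 2), Pow(Add(Pow(-6, 2), Mul(-7, 5), Mul(-7, -6), Mul(5, -6)), 2)), Rational(1, 2))), -1940), 2776) = Add(Add(Mul(2, Pow(Add(49, Pow(Add(36, -35, 42, -30), 2)), Rational(1, 2))), -1940), 2776) = Add(Add(Mul(2, Pow(Add(49, Pow(13, 2)), Rational(1, 2))), -1940), 2776) = Add(Add(Mul(2, Pow(Add(49, 169), Rational(1, 2))), -1940), 2776) = Add(Add(Mul(2, Pow(218, Rational(1, 2))), -1940), 2776) = Add(Add(-1940, Mul(2, Pow(218, Rational(1, 2)))), 2776) = Add(836, Mul(2, Pow(218, Rational(1, 2))))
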